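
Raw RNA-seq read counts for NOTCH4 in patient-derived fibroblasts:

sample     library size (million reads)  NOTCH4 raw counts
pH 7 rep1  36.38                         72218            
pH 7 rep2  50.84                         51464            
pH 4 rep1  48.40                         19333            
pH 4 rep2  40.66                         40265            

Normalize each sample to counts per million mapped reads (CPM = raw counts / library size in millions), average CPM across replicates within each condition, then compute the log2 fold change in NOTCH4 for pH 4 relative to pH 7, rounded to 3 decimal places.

-1.109

CPM(pH 7 rep1) = 72218 / 36.38 = 1985.1017
CPM(pH 7 rep2) = 51464 / 50.84 = 1012.2738
CPM(pH 4 rep1) = 19333 / 48.40 = 399.4421
CPM(pH 4 rep2) = 40265 / 40.66 = 990.2853
mean CPM(pH 7) = 1498.6878; mean CPM(pH 4) = 694.8637
Fold change = 694.8637 / 1498.6878 = 0.46365
log2(0.46365) = -1.1089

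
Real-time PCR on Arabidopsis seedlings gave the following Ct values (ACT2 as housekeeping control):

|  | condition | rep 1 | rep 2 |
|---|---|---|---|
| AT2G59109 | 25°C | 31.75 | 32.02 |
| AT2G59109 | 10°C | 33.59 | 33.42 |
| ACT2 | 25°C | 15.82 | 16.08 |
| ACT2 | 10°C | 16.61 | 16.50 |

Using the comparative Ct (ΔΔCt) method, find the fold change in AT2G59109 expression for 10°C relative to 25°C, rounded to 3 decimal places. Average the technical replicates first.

Mean Ct: AT2G59109 25°C 31.885; AT2G59109 10°C 33.505; ACT2 25°C 15.950; ACT2 10°C 16.555
ΔCt(25°C) = 31.885 − 15.950 = 15.935
ΔCt(10°C) = 33.505 − 16.555 = 16.950
ΔΔCt = 16.950 − 15.935 = 1.015
Fold change = 2^(−1.015) = 0.4948

0.495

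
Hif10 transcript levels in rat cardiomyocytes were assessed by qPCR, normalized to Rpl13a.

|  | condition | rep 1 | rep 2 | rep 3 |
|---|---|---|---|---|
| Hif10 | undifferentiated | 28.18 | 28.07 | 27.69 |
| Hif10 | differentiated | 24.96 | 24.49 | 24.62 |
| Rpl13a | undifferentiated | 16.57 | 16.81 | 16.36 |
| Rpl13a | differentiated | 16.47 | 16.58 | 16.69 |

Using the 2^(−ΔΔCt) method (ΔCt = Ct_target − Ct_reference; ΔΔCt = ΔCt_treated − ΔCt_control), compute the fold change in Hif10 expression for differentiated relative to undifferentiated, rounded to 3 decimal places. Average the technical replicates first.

9.781

Mean Ct: Hif10 undifferentiated 27.980; Hif10 differentiated 24.690; Rpl13a undifferentiated 16.580; Rpl13a differentiated 16.580
ΔCt(undifferentiated) = 27.980 − 16.580 = 11.400
ΔCt(differentiated) = 24.690 − 16.580 = 8.110
ΔΔCt = 8.110 − 11.400 = -3.290
Fold change = 2^(−(-3.290)) = 2^3.290 = 9.7811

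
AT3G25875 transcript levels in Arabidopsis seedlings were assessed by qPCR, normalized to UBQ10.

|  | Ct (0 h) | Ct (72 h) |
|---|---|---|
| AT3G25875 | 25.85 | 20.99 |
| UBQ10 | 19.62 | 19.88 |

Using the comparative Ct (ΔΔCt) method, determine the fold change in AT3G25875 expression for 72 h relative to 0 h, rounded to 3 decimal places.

ΔCt(0 h) = 25.850 − 19.620 = 6.230
ΔCt(72 h) = 20.990 − 19.880 = 1.110
ΔΔCt = 1.110 − 6.230 = -5.120
Fold change = 2^(−(-5.120)) = 2^5.120 = 34.7755

34.776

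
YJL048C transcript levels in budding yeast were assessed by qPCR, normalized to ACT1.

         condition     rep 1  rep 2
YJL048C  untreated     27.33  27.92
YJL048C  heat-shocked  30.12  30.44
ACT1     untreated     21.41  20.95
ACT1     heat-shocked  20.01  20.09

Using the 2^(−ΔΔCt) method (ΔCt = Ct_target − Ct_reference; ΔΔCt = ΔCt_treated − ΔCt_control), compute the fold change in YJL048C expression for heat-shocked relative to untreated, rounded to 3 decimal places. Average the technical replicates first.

0.073

Mean Ct: YJL048C untreated 27.625; YJL048C heat-shocked 30.280; ACT1 untreated 21.180; ACT1 heat-shocked 20.050
ΔCt(untreated) = 27.625 − 21.180 = 6.445
ΔCt(heat-shocked) = 30.280 − 20.050 = 10.230
ΔΔCt = 10.230 − 6.445 = 3.785
Fold change = 2^(−3.785) = 0.0725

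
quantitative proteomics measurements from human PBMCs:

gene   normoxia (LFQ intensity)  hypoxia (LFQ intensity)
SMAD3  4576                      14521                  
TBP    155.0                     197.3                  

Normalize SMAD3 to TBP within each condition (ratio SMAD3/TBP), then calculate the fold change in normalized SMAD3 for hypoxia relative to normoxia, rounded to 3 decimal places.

2.493

SMAD3/TBP (normoxia) = 4576 / 155.0 = 29.523
SMAD3/TBP (hypoxia) = 14521 / 197.3 = 73.599
Fold change = 73.599 / 29.523 = 2.4930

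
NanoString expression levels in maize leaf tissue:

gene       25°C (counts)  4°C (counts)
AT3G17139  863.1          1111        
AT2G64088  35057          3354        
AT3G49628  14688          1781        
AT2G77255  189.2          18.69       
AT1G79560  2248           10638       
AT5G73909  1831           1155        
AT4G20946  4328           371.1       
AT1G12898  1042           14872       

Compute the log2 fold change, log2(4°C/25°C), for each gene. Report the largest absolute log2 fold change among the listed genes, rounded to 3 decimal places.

log2(1111/863.1) = 0.364  (AT3G17139)
log2(3354/35057) = -3.386  (AT2G64088)
log2(1781/14688) = -3.044  (AT3G49628)
log2(18.69/189.2) = -3.340  (AT2G77255)
log2(10638/2248) = 2.243  (AT1G79560)
log2(1155/1831) = -0.665  (AT5G73909)
log2(371.1/4328) = -3.544  (AT4G20946)
log2(14872/1042) = 3.835  (AT1G12898)
The largest magnitude belongs to AT1G12898.

3.835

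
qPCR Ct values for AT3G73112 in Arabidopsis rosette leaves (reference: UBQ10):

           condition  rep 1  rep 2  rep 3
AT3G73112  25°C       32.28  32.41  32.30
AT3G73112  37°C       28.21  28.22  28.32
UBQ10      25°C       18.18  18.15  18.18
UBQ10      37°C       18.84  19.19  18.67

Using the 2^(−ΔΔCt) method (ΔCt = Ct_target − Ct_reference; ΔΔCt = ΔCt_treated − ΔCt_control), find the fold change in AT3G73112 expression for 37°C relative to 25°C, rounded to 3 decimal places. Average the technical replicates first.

Mean Ct: AT3G73112 25°C 32.330; AT3G73112 37°C 28.250; UBQ10 25°C 18.170; UBQ10 37°C 18.900
ΔCt(25°C) = 32.330 − 18.170 = 14.160
ΔCt(37°C) = 28.250 − 18.900 = 9.350
ΔΔCt = 9.350 − 14.160 = -4.810
Fold change = 2^(−(-4.810)) = 2^4.810 = 28.0514

28.051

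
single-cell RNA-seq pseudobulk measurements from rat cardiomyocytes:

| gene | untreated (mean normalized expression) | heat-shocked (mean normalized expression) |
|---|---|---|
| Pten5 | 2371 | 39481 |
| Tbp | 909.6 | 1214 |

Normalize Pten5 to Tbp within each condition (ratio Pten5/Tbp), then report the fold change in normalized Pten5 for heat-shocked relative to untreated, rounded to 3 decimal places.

Pten5/Tbp (untreated) = 2371 / 909.6 = 2.6066
Pten5/Tbp (heat-shocked) = 39481 / 1214 = 32.521
Fold change = 32.521 / 2.6066 = 12.4764

12.476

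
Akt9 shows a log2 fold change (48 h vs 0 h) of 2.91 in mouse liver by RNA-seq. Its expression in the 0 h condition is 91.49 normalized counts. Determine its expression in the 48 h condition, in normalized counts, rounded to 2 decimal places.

Fold change = 2^(2.91) = 7.5162
48 h expression = 91.49 × 7.5162 = 687.66

687.66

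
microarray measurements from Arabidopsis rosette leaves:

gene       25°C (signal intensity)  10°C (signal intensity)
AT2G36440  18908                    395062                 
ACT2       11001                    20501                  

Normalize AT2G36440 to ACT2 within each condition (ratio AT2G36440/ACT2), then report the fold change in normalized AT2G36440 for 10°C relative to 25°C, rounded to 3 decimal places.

11.212

AT2G36440/ACT2 (25°C) = 18908 / 11001 = 1.7188
AT2G36440/ACT2 (10°C) = 395062 / 20501 = 19.27
Fold change = 19.27 / 1.7188 = 11.2118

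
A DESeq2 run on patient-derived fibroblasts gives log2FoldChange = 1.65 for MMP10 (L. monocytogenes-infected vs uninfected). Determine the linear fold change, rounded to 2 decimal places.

3.14

Fold change = 2^(1.65) = 3.138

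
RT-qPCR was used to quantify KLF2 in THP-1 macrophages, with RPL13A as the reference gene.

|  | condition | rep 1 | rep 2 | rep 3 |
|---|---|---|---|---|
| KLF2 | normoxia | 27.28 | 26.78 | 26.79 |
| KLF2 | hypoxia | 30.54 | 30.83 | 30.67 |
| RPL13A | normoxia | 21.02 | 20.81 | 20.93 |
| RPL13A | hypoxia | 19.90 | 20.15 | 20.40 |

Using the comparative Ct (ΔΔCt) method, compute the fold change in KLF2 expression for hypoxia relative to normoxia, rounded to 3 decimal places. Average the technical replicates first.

0.044

Mean Ct: KLF2 normoxia 26.950; KLF2 hypoxia 30.680; RPL13A normoxia 20.920; RPL13A hypoxia 20.150
ΔCt(normoxia) = 26.950 − 20.920 = 6.030
ΔCt(hypoxia) = 30.680 − 20.150 = 10.530
ΔΔCt = 10.530 − 6.030 = 4.500
Fold change = 2^(−4.500) = 0.0442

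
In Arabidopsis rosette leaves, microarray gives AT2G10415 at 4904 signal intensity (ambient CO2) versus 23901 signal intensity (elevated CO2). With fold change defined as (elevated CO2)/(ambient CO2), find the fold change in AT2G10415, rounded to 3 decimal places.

Fold change = 23901 / 4904 = 4.8738
AT2G10415 is upregulated.

4.874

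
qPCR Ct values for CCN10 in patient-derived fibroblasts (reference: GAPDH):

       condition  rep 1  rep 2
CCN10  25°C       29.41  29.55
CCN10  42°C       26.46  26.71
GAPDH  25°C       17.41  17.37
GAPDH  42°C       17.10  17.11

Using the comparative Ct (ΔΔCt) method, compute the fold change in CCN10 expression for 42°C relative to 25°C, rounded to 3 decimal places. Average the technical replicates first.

Mean Ct: CCN10 25°C 29.480; CCN10 42°C 26.585; GAPDH 25°C 17.390; GAPDH 42°C 17.105
ΔCt(25°C) = 29.480 − 17.390 = 12.090
ΔCt(42°C) = 26.585 − 17.105 = 9.480
ΔΔCt = 9.480 − 12.090 = -2.610
Fold change = 2^(−(-2.610)) = 2^2.610 = 6.1050

6.105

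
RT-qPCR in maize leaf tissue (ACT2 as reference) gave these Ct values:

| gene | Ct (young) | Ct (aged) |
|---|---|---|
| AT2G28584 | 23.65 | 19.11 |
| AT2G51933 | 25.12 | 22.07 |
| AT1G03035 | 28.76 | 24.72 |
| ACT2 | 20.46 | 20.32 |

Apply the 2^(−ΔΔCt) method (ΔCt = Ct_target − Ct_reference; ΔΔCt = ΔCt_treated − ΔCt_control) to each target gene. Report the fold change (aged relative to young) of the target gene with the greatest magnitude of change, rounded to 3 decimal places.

21.112

AT2G28584: ΔΔCt = (19.11−20.32) − (23.65−20.46) = -1.21 − 3.19 = -4.40; fold change = 2^4.40 = 21.112
AT2G51933: ΔΔCt = (22.07−20.32) − (25.12−20.46) = 1.75 − 4.66 = -2.91; fold change = 2^2.91 = 7.516
AT1G03035: ΔΔCt = (24.72−20.32) − (28.76−20.46) = 4.40 − 8.30 = -3.90; fold change = 2^3.90 = 14.929
AT2G28584 has the largest |ΔΔCt| = 4.40.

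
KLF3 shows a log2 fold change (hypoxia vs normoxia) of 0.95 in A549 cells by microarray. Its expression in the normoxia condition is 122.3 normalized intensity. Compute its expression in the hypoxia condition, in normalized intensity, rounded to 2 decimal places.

236.27

Fold change = 2^(0.95) = 1.9319
hypoxia expression = 122.3 × 1.9319 = 236.27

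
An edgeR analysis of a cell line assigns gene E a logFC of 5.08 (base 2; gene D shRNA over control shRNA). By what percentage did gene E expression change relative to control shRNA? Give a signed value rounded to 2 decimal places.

3282.46%

Fold change = 2^(5.08) = 33.8246
Percent change = (FC − 1) × 100% = (33.8246 − 1) × 100 = 3282.46%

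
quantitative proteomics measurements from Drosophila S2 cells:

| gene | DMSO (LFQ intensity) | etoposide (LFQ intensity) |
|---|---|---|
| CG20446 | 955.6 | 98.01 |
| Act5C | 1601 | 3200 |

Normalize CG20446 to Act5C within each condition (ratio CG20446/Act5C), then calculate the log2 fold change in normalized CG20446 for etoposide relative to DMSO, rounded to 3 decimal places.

-4.285

CG20446/Act5C (DMSO) = 955.6 / 1601 = 0.59688
CG20446/Act5C (etoposide) = 98.01 / 3200 = 0.030628
Fold change = 0.030628 / 0.59688 = 0.0513
log2(0.0513) = -4.2845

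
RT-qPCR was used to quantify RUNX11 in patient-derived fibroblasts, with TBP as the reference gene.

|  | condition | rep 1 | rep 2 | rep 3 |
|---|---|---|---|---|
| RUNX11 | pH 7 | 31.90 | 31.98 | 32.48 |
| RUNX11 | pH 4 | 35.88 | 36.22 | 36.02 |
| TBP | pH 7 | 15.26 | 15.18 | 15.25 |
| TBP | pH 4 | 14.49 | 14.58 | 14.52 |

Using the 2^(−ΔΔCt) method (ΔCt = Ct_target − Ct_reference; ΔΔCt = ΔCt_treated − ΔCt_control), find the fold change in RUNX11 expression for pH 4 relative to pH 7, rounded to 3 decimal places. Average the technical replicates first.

Mean Ct: RUNX11 pH 7 32.120; RUNX11 pH 4 36.040; TBP pH 7 15.230; TBP pH 4 14.530
ΔCt(pH 7) = 32.120 − 15.230 = 16.890
ΔCt(pH 4) = 36.040 − 14.530 = 21.510
ΔΔCt = 21.510 − 16.890 = 4.620
Fold change = 2^(−4.620) = 0.0407

0.041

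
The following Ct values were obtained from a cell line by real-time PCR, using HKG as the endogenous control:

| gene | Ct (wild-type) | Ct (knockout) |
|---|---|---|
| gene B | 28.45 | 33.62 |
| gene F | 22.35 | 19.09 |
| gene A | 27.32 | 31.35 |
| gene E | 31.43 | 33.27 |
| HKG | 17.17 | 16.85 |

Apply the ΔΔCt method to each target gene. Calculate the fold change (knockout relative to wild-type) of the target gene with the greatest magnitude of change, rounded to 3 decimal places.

0.022

gene B: ΔΔCt = (33.62−16.85) − (28.45−17.17) = 16.77 − 11.28 = 5.49; fold change = 2^-5.49 = 0.022
gene F: ΔΔCt = (19.09−16.85) − (22.35−17.17) = 2.24 − 5.18 = -2.94; fold change = 2^2.94 = 7.674
gene A: ΔΔCt = (31.35−16.85) − (27.32−17.17) = 14.50 − 10.15 = 4.35; fold change = 2^-4.35 = 0.049
gene E: ΔΔCt = (33.27−16.85) − (31.43−17.17) = 16.42 − 14.26 = 2.16; fold change = 2^-2.16 = 0.224
gene B has the largest |ΔΔCt| = 5.49.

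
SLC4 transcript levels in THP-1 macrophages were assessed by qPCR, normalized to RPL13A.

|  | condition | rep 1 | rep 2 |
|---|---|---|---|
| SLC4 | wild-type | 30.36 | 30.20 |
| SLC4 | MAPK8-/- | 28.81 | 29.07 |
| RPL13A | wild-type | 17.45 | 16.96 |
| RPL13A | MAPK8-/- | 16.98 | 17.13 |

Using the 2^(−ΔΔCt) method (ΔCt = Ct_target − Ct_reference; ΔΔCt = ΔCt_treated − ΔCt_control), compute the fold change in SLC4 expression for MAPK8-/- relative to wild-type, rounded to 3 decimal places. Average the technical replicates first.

Mean Ct: SLC4 wild-type 30.280; SLC4 MAPK8-/- 28.940; RPL13A wild-type 17.205; RPL13A MAPK8-/- 17.055
ΔCt(wild-type) = 30.280 − 17.205 = 13.075
ΔCt(MAPK8-/-) = 28.940 − 17.055 = 11.885
ΔΔCt = 11.885 − 13.075 = -1.190
Fold change = 2^(−(-1.190)) = 2^1.190 = 2.2815

2.282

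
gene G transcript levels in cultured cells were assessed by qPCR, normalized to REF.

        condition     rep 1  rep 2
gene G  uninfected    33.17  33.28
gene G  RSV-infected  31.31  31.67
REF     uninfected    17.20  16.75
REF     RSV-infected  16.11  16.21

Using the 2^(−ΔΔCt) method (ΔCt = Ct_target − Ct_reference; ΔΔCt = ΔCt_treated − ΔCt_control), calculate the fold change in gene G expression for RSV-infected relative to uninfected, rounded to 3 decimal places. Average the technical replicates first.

Mean Ct: gene G uninfected 33.225; gene G RSV-infected 31.490; REF uninfected 16.975; REF RSV-infected 16.160
ΔCt(uninfected) = 33.225 − 16.975 = 16.250
ΔCt(RSV-infected) = 31.490 − 16.160 = 15.330
ΔΔCt = 15.330 − 16.250 = -0.920
Fold change = 2^(−(-0.920)) = 2^0.920 = 1.8921

1.892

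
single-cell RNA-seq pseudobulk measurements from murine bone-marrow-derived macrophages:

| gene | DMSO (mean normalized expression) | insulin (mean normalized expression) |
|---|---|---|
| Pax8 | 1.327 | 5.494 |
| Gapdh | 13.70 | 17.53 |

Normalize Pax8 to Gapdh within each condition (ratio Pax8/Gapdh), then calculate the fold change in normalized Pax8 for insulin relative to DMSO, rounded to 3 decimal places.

3.236

Pax8/Gapdh (DMSO) = 1.327 / 13.70 = 0.096861
Pax8/Gapdh (insulin) = 5.494 / 17.53 = 0.31341
Fold change = 0.31341 / 0.096861 = 3.2356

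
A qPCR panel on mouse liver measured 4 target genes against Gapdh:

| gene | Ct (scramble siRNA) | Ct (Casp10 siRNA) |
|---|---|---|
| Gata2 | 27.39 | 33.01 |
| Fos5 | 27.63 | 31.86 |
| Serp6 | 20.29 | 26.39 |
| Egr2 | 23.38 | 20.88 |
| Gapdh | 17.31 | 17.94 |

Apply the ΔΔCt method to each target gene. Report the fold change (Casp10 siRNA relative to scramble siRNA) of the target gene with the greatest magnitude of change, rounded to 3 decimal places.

0.023

Gata2: ΔΔCt = (33.01−17.94) − (27.39−17.31) = 15.07 − 10.08 = 4.99; fold change = 2^-4.99 = 0.031
Fos5: ΔΔCt = (31.86−17.94) − (27.63−17.31) = 13.92 − 10.32 = 3.60; fold change = 2^-3.60 = 0.082
Serp6: ΔΔCt = (26.39−17.94) − (20.29−17.31) = 8.45 − 2.98 = 5.47; fold change = 2^-5.47 = 0.023
Egr2: ΔΔCt = (20.88−17.94) − (23.38−17.31) = 2.94 − 6.07 = -3.13; fold change = 2^3.13 = 8.754
Serp6 has the largest |ΔΔCt| = 5.47.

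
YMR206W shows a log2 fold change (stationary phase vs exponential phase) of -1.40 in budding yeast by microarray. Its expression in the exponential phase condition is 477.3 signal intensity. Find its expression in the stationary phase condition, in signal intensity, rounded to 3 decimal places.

Fold change = 2^(-1.40) = 0.3789
stationary phase expression = 477.3 × 0.3789 = 180.863

180.863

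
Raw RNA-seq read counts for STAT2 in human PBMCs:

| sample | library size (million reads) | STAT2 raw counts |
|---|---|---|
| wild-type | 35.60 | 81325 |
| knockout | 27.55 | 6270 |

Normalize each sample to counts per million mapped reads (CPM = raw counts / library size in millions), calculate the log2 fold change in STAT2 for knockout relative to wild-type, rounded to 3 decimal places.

-3.327

CPM(wild-type) = 81325 / 35.60 = 2284.4101
CPM(knockout) = 6270 / 27.55 = 227.5862
Fold change = 227.5862 / 2284.4101 = 0.09963
log2(0.09963) = -3.3273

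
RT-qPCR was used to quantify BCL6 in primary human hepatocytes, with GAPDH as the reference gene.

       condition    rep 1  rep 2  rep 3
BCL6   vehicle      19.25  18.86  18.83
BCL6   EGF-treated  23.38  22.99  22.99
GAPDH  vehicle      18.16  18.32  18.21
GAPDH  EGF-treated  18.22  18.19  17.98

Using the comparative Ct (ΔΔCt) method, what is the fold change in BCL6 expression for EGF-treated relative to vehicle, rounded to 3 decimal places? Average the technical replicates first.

Mean Ct: BCL6 vehicle 18.980; BCL6 EGF-treated 23.120; GAPDH vehicle 18.230; GAPDH EGF-treated 18.130
ΔCt(vehicle) = 18.980 − 18.230 = 0.750
ΔCt(EGF-treated) = 23.120 − 18.130 = 4.990
ΔΔCt = 4.990 − 0.750 = 4.240
Fold change = 2^(−4.240) = 0.0529

0.053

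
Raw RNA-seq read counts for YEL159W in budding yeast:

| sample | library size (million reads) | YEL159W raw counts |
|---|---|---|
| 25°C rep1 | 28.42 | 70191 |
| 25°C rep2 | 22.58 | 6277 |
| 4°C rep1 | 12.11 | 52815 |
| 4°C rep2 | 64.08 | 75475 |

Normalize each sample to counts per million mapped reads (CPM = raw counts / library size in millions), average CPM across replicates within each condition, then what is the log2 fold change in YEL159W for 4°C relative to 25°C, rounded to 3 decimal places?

1.011

CPM(25°C rep1) = 70191 / 28.42 = 2469.7748
CPM(25°C rep2) = 6277 / 22.58 = 277.9894
CPM(4°C rep1) = 52815 / 12.11 = 4361.2717
CPM(4°C rep2) = 75475 / 64.08 = 1177.8246
mean CPM(25°C) = 1373.8821; mean CPM(4°C) = 2769.5481
Fold change = 2769.5481 / 1373.8821 = 2.01586
log2(2.01586) = 1.0114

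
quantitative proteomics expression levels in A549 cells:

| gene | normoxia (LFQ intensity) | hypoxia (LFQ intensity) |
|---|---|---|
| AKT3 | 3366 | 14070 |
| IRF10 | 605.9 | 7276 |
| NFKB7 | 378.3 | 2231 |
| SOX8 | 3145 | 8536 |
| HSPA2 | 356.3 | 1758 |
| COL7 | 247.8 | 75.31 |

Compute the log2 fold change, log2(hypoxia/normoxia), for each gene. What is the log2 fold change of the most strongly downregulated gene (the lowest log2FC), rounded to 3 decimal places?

-1.718

log2(14070/3366) = 2.064  (AKT3)
log2(7276/605.9) = 3.586  (IRF10)
log2(2231/378.3) = 2.560  (NFKB7)
log2(8536/3145) = 1.441  (SOX8)
log2(1758/356.3) = 2.303  (HSPA2)
log2(75.31/247.8) = -1.718  (COL7)
COL7 is most strongly downregulated.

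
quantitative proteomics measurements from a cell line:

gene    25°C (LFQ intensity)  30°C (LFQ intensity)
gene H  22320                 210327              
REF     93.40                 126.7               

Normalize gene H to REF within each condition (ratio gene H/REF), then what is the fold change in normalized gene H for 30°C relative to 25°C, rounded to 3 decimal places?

6.947

gene H/REF (25°C) = 22320 / 93.40 = 238.97
gene H/REF (30°C) = 210327 / 126.7 = 1660
Fold change = 1660 / 238.97 = 6.9466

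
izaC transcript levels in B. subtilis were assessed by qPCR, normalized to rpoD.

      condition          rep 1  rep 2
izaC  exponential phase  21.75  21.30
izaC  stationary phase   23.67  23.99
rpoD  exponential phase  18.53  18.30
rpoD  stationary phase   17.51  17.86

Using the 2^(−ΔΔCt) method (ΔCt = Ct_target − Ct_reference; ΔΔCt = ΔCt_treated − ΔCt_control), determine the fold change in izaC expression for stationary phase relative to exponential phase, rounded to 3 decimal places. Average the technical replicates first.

Mean Ct: izaC exponential phase 21.525; izaC stationary phase 23.830; rpoD exponential phase 18.415; rpoD stationary phase 17.685
ΔCt(exponential phase) = 21.525 − 18.415 = 3.110
ΔCt(stationary phase) = 23.830 − 17.685 = 6.145
ΔΔCt = 6.145 − 3.110 = 3.035
Fold change = 2^(−3.035) = 0.1220

0.122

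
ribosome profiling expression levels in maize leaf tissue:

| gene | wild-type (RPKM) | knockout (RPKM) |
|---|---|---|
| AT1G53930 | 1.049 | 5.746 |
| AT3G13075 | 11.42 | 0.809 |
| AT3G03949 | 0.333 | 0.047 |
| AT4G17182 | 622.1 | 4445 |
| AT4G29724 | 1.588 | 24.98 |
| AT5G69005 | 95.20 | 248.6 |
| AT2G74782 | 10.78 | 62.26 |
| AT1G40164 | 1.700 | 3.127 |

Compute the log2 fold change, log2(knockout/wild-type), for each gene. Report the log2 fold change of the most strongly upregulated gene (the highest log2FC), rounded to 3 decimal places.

log2(5.746/1.049) = 2.454  (AT1G53930)
log2(0.809/11.42) = -3.819  (AT3G13075)
log2(0.047/0.333) = -2.825  (AT3G03949)
log2(4445/622.1) = 2.837  (AT4G17182)
log2(24.98/1.588) = 3.975  (AT4G29724)
log2(248.6/95.20) = 1.385  (AT5G69005)
log2(62.26/10.78) = 2.530  (AT2G74782)
log2(3.127/1.700) = 0.879  (AT1G40164)
AT4G29724 is most strongly upregulated.

3.975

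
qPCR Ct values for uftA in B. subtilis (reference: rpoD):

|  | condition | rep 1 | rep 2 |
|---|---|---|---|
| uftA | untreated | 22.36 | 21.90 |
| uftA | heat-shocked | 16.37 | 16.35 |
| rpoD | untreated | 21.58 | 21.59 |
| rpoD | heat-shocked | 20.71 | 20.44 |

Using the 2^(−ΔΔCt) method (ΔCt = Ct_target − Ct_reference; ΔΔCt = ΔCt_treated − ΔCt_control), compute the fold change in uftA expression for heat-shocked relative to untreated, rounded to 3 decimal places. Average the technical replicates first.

Mean Ct: uftA untreated 22.130; uftA heat-shocked 16.360; rpoD untreated 21.585; rpoD heat-shocked 20.575
ΔCt(untreated) = 22.130 − 21.585 = 0.545
ΔCt(heat-shocked) = 16.360 − 20.575 = -4.215
ΔΔCt = -4.215 − 0.545 = -4.760
Fold change = 2^(−(-4.760)) = 2^4.760 = 27.0958

27.096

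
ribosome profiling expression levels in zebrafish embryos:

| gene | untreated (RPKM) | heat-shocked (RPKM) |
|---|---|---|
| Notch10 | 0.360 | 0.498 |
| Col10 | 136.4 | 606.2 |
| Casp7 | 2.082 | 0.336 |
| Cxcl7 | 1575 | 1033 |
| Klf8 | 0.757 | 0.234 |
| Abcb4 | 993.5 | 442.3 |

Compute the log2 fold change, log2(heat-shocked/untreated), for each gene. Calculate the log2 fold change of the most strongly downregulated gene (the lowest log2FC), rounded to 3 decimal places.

log2(0.498/0.360) = 0.468  (Notch10)
log2(606.2/136.4) = 2.152  (Col10)
log2(0.336/2.082) = -2.631  (Casp7)
log2(1033/1575) = -0.609  (Cxcl7)
log2(0.234/0.757) = -1.694  (Klf8)
log2(442.3/993.5) = -1.167  (Abcb4)
Casp7 is most strongly downregulated.

-2.631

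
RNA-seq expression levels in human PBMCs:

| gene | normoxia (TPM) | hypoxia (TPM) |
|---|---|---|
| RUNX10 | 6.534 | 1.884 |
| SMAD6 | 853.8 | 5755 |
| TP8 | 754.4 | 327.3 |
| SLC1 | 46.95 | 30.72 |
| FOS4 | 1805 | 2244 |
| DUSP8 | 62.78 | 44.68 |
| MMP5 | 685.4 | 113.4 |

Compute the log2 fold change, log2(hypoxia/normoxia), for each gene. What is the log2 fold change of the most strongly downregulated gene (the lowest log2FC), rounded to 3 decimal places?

log2(1.884/6.534) = -1.794  (RUNX10)
log2(5755/853.8) = 2.753  (SMAD6)
log2(327.3/754.4) = -1.205  (TP8)
log2(30.72/46.95) = -0.612  (SLC1)
log2(2244/1805) = 0.314  (FOS4)
log2(44.68/62.78) = -0.491  (DUSP8)
log2(113.4/685.4) = -2.596  (MMP5)
MMP5 is most strongly downregulated.

-2.596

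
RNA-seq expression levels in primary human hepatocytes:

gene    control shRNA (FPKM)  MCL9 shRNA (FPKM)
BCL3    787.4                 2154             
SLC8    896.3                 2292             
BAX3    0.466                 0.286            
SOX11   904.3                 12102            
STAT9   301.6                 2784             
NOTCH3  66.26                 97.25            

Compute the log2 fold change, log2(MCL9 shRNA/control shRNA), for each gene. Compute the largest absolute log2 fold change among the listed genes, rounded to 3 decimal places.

3.742

log2(2154/787.4) = 1.452  (BCL3)
log2(2292/896.3) = 1.355  (SLC8)
log2(0.286/0.466) = -0.704  (BAX3)
log2(12102/904.3) = 3.742  (SOX11)
log2(2784/301.6) = 3.206  (STAT9)
log2(97.25/66.26) = 0.554  (NOTCH3)
The largest magnitude belongs to SOX11.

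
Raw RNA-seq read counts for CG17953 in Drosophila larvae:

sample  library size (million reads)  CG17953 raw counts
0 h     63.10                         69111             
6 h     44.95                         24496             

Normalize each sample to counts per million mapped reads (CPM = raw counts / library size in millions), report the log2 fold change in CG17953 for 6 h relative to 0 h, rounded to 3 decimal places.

-1.007

CPM(0 h) = 69111 / 63.10 = 1095.2615
CPM(6 h) = 24496 / 44.95 = 544.9611
Fold change = 544.9611 / 1095.2615 = 0.49756
log2(0.49756) = -1.0071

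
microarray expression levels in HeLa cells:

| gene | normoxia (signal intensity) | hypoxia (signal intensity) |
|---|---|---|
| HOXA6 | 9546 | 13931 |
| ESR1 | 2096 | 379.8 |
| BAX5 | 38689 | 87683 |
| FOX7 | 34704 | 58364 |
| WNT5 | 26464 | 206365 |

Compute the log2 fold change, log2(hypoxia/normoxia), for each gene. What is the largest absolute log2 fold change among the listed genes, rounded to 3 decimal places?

log2(13931/9546) = 0.545  (HOXA6)
log2(379.8/2096) = -2.464  (ESR1)
log2(87683/38689) = 1.180  (BAX5)
log2(58364/34704) = 0.750  (FOX7)
log2(206365/26464) = 2.963  (WNT5)
The largest magnitude belongs to WNT5.

2.963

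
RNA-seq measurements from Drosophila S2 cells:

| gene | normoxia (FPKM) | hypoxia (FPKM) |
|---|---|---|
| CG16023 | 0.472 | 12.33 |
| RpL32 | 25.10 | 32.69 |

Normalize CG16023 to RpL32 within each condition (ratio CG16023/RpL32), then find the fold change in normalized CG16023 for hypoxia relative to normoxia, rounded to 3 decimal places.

CG16023/RpL32 (normoxia) = 0.472 / 25.10 = 0.018805
CG16023/RpL32 (hypoxia) = 12.33 / 32.69 = 0.37718
Fold change = 0.37718 / 0.018805 = 20.0576

20.058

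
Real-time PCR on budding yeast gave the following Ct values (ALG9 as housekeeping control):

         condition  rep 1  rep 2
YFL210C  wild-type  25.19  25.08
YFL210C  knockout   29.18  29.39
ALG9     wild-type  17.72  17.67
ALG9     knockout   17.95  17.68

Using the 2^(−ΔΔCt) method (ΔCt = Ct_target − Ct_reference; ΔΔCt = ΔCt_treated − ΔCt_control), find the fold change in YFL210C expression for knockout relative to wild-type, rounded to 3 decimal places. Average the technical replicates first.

Mean Ct: YFL210C wild-type 25.135; YFL210C knockout 29.285; ALG9 wild-type 17.695; ALG9 knockout 17.815
ΔCt(wild-type) = 25.135 − 17.695 = 7.440
ΔCt(knockout) = 29.285 − 17.815 = 11.470
ΔΔCt = 11.470 − 7.440 = 4.030
Fold change = 2^(−4.030) = 0.0612

0.061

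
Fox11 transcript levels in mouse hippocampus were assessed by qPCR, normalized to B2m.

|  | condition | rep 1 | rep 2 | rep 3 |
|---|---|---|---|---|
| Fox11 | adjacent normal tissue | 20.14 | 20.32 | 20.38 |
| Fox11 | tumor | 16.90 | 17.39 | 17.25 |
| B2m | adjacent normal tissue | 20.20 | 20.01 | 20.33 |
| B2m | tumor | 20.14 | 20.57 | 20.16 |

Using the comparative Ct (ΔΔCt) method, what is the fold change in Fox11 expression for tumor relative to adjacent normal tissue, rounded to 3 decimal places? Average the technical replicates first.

Mean Ct: Fox11 adjacent normal tissue 20.280; Fox11 tumor 17.180; B2m adjacent normal tissue 20.180; B2m tumor 20.290
ΔCt(adjacent normal tissue) = 20.280 − 20.180 = 0.100
ΔCt(tumor) = 17.180 − 20.290 = -3.110
ΔΔCt = -3.110 − 0.100 = -3.210
Fold change = 2^(−(-3.210)) = 2^3.210 = 9.2535

9.254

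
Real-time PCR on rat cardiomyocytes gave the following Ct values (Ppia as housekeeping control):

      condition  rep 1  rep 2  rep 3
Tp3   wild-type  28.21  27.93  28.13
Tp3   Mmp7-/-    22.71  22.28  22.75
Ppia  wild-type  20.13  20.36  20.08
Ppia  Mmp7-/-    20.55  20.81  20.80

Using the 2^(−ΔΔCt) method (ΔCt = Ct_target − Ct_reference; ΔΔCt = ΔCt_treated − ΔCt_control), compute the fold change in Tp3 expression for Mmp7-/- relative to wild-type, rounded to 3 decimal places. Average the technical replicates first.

Mean Ct: Tp3 wild-type 28.090; Tp3 Mmp7-/- 22.580; Ppia wild-type 20.190; Ppia Mmp7-/- 20.720
ΔCt(wild-type) = 28.090 − 20.190 = 7.900
ΔCt(Mmp7-/-) = 22.580 − 20.720 = 1.860
ΔΔCt = 1.860 − 7.900 = -6.040
Fold change = 2^(−(-6.040)) = 2^6.040 = 65.7993

65.799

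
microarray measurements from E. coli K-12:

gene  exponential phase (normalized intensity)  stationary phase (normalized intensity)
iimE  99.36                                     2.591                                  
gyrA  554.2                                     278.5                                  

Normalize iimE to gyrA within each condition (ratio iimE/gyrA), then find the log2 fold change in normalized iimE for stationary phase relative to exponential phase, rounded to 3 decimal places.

iimE/gyrA (exponential phase) = 99.36 / 554.2 = 0.17929
iimE/gyrA (stationary phase) = 2.591 / 278.5 = 0.0093034
Fold change = 0.0093034 / 0.17929 = 0.0519
log2(0.0519) = -4.2684

-4.268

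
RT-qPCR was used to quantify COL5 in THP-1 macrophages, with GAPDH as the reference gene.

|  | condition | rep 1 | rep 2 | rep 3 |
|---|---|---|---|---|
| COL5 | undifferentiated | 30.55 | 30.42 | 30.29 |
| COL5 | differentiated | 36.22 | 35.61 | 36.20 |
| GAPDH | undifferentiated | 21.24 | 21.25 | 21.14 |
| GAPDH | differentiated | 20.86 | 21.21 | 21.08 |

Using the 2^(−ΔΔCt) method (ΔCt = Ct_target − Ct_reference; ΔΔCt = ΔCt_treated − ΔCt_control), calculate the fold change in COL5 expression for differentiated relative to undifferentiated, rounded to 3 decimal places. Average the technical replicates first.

Mean Ct: COL5 undifferentiated 30.420; COL5 differentiated 36.010; GAPDH undifferentiated 21.210; GAPDH differentiated 21.050
ΔCt(undifferentiated) = 30.420 − 21.210 = 9.210
ΔCt(differentiated) = 36.010 − 21.050 = 14.960
ΔΔCt = 14.960 − 9.210 = 5.750
Fold change = 2^(−5.750) = 0.0186

0.019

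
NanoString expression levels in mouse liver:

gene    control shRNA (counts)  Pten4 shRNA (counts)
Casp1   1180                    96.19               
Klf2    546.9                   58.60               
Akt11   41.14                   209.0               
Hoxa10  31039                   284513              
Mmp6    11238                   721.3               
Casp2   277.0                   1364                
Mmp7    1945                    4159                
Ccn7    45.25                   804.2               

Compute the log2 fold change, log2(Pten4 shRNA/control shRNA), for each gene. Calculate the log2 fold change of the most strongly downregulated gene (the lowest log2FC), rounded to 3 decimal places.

-3.962

log2(96.19/1180) = -3.617  (Casp1)
log2(58.60/546.9) = -3.222  (Klf2)
log2(209.0/41.14) = 2.345  (Akt11)
log2(284513/31039) = 3.196  (Hoxa10)
log2(721.3/11238) = -3.962  (Mmp6)
log2(1364/277.0) = 2.300  (Casp2)
log2(4159/1945) = 1.096  (Mmp7)
log2(804.2/45.25) = 4.152  (Ccn7)
Mmp6 is most strongly downregulated.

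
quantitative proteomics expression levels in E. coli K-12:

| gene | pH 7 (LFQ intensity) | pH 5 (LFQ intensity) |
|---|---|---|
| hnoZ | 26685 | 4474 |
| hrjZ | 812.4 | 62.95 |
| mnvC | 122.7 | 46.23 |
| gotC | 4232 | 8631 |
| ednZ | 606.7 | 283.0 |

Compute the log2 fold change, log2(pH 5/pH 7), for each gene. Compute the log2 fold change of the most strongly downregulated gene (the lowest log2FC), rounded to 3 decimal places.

log2(4474/26685) = -2.576  (hnoZ)
log2(62.95/812.4) = -3.690  (hrjZ)
log2(46.23/122.7) = -1.408  (mnvC)
log2(8631/4232) = 1.028  (gotC)
log2(283.0/606.7) = -1.100  (ednZ)
hrjZ is most strongly downregulated.

-3.690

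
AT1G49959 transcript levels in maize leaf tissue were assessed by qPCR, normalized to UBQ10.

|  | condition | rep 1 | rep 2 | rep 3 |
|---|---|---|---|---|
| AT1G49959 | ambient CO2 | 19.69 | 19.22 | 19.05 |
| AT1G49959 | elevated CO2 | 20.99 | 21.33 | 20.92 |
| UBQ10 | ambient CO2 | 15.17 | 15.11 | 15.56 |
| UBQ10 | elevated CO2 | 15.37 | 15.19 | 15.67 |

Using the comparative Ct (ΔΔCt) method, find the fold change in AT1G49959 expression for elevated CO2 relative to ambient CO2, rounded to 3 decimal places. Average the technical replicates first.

0.323

Mean Ct: AT1G49959 ambient CO2 19.320; AT1G49959 elevated CO2 21.080; UBQ10 ambient CO2 15.280; UBQ10 elevated CO2 15.410
ΔCt(ambient CO2) = 19.320 − 15.280 = 4.040
ΔCt(elevated CO2) = 21.080 − 15.410 = 5.670
ΔΔCt = 5.670 − 4.040 = 1.630
Fold change = 2^(−1.630) = 0.3231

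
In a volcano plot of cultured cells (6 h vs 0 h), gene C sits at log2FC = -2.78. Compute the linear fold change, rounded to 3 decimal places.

0.146

Fold change = 2^(-2.78) = 0.1456
That is, gene C drops to 14.6% of the 0 h level.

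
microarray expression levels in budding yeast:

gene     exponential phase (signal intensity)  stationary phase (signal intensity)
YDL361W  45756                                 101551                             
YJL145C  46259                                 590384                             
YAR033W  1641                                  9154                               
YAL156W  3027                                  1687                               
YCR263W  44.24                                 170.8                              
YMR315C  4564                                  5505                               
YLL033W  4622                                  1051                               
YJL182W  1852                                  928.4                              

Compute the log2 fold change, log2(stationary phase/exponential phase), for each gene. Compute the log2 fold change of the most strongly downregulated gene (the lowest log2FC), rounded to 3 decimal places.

log2(101551/45756) = 1.150  (YDL361W)
log2(590384/46259) = 3.674  (YJL145C)
log2(9154/1641) = 2.480  (YAR033W)
log2(1687/3027) = -0.843  (YAL156W)
log2(170.8/44.24) = 1.949  (YCR263W)
log2(5505/4564) = 0.270  (YMR315C)
log2(1051/4622) = -2.137  (YLL033W)
log2(928.4/1852) = -0.996  (YJL182W)
YLL033W is most strongly downregulated.

-2.137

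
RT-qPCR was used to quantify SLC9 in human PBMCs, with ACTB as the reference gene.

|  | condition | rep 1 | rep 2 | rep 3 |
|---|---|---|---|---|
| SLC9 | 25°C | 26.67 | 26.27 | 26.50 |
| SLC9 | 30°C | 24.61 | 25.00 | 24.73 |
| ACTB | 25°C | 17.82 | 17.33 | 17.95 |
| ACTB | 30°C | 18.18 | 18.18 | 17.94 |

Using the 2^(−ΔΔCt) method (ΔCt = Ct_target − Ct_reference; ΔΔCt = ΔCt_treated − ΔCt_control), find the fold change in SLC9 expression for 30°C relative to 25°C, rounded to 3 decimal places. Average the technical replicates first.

4.287

Mean Ct: SLC9 25°C 26.480; SLC9 30°C 24.780; ACTB 25°C 17.700; ACTB 30°C 18.100
ΔCt(25°C) = 26.480 − 17.700 = 8.780
ΔCt(30°C) = 24.780 − 18.100 = 6.680
ΔΔCt = 6.680 − 8.780 = -2.100
Fold change = 2^(−(-2.100)) = 2^2.100 = 4.2871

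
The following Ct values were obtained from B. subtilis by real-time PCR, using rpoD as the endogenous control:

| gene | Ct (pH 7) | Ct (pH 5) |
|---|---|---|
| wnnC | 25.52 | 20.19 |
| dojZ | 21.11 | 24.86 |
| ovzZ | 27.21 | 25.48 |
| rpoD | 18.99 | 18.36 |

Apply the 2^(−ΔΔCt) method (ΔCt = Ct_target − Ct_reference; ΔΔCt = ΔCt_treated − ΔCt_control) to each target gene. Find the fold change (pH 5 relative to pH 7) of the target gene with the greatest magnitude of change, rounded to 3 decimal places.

wnnC: ΔΔCt = (20.19−18.36) − (25.52−18.99) = 1.83 − 6.53 = -4.70; fold change = 2^4.70 = 25.992
dojZ: ΔΔCt = (24.86−18.36) − (21.11−18.99) = 6.50 − 2.12 = 4.38; fold change = 2^-4.38 = 0.048
ovzZ: ΔΔCt = (25.48−18.36) − (27.21−18.99) = 7.12 − 8.22 = -1.10; fold change = 2^1.10 = 2.144
wnnC has the largest |ΔΔCt| = 4.70.

25.992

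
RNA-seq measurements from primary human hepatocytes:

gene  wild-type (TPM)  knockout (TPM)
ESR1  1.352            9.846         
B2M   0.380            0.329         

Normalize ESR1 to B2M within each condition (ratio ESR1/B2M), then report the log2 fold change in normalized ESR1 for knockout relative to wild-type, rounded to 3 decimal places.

ESR1/B2M (wild-type) = 1.352 / 0.380 = 3.5579
ESR1/B2M (knockout) = 9.846 / 0.329 = 29.927
Fold change = 29.927 / 3.5579 = 8.4114
log2(8.4114) = 3.0724

3.072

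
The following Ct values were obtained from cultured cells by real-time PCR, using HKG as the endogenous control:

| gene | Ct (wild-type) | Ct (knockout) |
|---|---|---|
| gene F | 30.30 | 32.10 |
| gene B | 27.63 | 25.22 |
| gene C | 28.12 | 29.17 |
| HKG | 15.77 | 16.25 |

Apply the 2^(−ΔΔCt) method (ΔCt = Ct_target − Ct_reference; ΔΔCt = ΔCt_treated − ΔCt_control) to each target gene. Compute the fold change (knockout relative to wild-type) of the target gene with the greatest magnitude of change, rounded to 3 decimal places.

gene F: ΔΔCt = (32.10−16.25) − (30.30−15.77) = 15.85 − 14.53 = 1.32; fold change = 2^-1.32 = 0.401
gene B: ΔΔCt = (25.22−16.25) − (27.63−15.77) = 8.97 − 11.86 = -2.89; fold change = 2^2.89 = 7.413
gene C: ΔΔCt = (29.17−16.25) − (28.12−15.77) = 12.92 − 12.35 = 0.57; fold change = 2^-0.57 = 0.674
gene B has the largest |ΔΔCt| = 2.89.

7.413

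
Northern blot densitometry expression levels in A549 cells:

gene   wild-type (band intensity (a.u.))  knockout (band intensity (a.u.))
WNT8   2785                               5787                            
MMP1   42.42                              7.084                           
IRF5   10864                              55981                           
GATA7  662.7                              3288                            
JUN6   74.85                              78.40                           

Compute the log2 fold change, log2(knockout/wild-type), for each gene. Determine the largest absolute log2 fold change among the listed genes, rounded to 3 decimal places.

2.582

log2(5787/2785) = 1.055  (WNT8)
log2(7.084/42.42) = -2.582  (MMP1)
log2(55981/10864) = 2.365  (IRF5)
log2(3288/662.7) = 2.311  (GATA7)
log2(78.40/74.85) = 0.067  (JUN6)
The largest magnitude belongs to MMP1.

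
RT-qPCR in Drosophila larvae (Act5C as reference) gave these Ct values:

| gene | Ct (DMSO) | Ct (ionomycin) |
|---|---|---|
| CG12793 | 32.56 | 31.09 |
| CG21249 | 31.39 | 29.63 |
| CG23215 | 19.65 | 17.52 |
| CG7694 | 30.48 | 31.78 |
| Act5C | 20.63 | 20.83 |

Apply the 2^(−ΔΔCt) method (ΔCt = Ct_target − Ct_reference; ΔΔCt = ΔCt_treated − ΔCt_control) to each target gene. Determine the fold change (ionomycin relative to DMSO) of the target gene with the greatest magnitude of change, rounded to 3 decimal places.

5.028

CG12793: ΔΔCt = (31.09−20.83) − (32.56−20.63) = 10.26 − 11.93 = -1.67; fold change = 2^1.67 = 3.182
CG21249: ΔΔCt = (29.63−20.83) − (31.39−20.63) = 8.80 − 10.76 = -1.96; fold change = 2^1.96 = 3.891
CG23215: ΔΔCt = (17.52−20.83) − (19.65−20.63) = -3.31 − (-0.98) = -2.33; fold change = 2^2.33 = 5.028
CG7694: ΔΔCt = (31.78−20.83) − (30.48−20.63) = 10.95 − 9.85 = 1.10; fold change = 2^-1.10 = 0.467
CG23215 has the largest |ΔΔCt| = 2.33.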